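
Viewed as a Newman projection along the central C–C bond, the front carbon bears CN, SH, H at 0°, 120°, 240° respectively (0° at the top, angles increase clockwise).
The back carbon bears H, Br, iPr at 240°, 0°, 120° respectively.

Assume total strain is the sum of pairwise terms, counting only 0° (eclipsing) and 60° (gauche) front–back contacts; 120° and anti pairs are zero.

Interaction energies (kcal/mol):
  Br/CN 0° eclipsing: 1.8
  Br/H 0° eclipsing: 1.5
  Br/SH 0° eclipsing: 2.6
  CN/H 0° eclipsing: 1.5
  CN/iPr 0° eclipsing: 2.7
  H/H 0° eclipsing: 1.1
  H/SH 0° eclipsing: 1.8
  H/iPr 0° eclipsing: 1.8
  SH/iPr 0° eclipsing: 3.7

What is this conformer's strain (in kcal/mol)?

This conformer is eclipsed. CN at 0° is eclipsed with Br at 0° (1.8); SH at 120° is eclipsed with iPr at 120° (3.7); H at 240° is eclipsed with H at 240° (1.1). Total 6.6 kcal/mol.

6.6 kcal/mol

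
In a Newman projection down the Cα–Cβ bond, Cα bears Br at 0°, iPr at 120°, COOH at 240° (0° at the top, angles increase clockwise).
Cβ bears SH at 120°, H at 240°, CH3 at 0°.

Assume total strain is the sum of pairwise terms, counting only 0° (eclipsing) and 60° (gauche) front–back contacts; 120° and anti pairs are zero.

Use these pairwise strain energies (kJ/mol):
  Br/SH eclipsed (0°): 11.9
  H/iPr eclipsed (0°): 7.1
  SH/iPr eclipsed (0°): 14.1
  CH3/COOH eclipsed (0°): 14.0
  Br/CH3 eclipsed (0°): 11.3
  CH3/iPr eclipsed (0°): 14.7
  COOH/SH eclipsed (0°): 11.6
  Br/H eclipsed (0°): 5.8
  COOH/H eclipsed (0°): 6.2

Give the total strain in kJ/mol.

31.6 kJ/mol

This conformer (eclipsed): Br(0°)/CH3(0°) eclipsed 11.3; iPr(120°)/SH(120°) eclipsed 14.1; COOH(240°)/H(240°) eclipsed 6.2 → 31.6 kJ/mol.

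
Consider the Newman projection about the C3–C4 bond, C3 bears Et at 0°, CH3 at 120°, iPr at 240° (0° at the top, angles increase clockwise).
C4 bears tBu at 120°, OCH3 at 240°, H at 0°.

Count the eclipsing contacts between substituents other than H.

Non-H eclipsing pairs: CH3(120°)/tBu(120°); iPr(240°)/OCH3(240°) — 2 interactions.

2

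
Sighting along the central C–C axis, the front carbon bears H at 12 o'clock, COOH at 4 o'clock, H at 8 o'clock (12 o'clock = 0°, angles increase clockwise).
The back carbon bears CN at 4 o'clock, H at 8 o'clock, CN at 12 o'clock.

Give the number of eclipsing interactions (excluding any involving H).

1

Non-H eclipsing pairs: COOH(120°)/CN(120°) — 1 interaction.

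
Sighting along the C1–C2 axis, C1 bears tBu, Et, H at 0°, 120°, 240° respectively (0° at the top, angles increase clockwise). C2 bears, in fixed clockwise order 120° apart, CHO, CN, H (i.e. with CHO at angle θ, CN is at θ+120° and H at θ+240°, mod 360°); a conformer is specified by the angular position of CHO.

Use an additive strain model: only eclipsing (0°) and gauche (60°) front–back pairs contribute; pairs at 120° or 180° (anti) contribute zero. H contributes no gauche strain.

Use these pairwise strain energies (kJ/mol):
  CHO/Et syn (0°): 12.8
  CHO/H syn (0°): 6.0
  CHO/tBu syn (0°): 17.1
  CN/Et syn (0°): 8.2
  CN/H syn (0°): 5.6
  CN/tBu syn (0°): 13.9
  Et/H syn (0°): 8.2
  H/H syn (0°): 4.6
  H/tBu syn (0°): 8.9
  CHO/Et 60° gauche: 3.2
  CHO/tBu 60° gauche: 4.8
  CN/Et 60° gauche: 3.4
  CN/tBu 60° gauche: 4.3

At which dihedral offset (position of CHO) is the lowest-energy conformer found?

CHO at 0° (eclipsed): tBu–CHO eclipsed, Et–CN eclipsed, H–H eclipsed; 17.1 + 8.2 + 4.6 = 29.9 kJ/mol.
CHO at 60° (staggered): tBu–CHO gauche, Et–CHO gauche, Et–CN gauche; 4.8 + 3.2 + 3.4 = 11.4 kJ/mol.
CHO at 120° (eclipsed): tBu–H eclipsed, Et–CHO eclipsed, H–CN eclipsed; 8.9 + 12.8 + 5.6 = 27.3 kJ/mol.
CHO at 180° (staggered): tBu–CN gauche, Et–CHO gauche; 4.3 + 3.2 = 7.5 kJ/mol.
CHO at 240° (eclipsed): tBu–CN eclipsed, Et–H eclipsed, H–CHO eclipsed; 13.9 + 8.2 + 6.0 = 28.1 kJ/mol.
CHO at 300° (staggered): tBu–CHO gauche, tBu–CN gauche, Et–CN gauche; 4.8 + 4.3 + 3.4 = 12.5 kJ/mol.
The minimum (7.5 kJ/mol) occurs with CHO at 180°.

180°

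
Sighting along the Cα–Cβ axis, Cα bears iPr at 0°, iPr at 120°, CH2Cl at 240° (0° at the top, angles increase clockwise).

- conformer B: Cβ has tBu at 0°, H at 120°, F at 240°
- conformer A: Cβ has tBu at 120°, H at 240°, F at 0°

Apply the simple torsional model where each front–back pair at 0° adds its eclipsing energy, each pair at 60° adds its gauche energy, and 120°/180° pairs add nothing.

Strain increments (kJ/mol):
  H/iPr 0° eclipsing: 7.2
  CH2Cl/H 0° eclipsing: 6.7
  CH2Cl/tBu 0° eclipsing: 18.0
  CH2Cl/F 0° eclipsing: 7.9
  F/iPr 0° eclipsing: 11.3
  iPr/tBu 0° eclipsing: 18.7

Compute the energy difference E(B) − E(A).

-2.9 kJ/mol

B (eclipsed): iPr(0°)/tBu(0°) eclipsed 18.7; iPr(120°)/H(120°) eclipsed 7.2; CH2Cl(240°)/F(240°) eclipsed 7.9 → 33.8 kJ/mol.
A (eclipsed): iPr(0°)/F(0°) eclipsed 11.3; iPr(120°)/tBu(120°) eclipsed 18.7; CH2Cl(240°)/H(240°) eclipsed 6.7 → 36.7 kJ/mol.
E(B) − E(A) = 33.8 − 36.7 = -2.9 kJ/mol.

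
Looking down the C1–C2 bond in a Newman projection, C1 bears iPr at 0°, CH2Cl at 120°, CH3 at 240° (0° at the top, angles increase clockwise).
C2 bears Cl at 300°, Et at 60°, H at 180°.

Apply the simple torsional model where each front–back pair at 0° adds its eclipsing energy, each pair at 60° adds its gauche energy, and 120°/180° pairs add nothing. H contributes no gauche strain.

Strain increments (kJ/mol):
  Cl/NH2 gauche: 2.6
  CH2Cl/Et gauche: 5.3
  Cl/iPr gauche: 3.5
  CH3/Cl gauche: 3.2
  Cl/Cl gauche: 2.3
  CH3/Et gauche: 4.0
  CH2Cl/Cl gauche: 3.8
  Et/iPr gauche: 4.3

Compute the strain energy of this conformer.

16.3 kJ/mol

This conformer is staggered. iPr at 0° is gauche with Cl at 300° (3.5); iPr at 0° is gauche with Et at 60° (4.3); CH2Cl at 120° is gauche with Et at 60° (5.3); CH3 at 240° is gauche with Cl at 300° (3.2). Total 16.3 kJ/mol.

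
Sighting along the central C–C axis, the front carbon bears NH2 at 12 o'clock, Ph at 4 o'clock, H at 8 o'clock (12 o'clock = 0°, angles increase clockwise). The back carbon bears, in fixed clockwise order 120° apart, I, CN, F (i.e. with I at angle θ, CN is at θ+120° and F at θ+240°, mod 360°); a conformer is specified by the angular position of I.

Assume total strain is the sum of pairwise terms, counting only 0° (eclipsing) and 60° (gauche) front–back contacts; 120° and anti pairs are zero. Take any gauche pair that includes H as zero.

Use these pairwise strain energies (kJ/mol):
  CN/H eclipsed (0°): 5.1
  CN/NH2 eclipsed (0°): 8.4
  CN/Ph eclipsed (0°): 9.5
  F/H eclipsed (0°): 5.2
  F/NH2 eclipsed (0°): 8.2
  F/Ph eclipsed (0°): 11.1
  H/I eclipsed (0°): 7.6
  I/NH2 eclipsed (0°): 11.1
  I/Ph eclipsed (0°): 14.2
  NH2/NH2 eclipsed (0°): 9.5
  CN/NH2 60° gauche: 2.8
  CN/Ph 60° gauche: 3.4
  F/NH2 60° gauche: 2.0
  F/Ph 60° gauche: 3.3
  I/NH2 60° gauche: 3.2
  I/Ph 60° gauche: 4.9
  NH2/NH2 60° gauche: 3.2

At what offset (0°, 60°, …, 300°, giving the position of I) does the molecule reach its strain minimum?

300°

I at 0° (eclipsed): NH2–I eclipsed, Ph–CN eclipsed, H–F eclipsed; 11.1 + 9.5 + 5.2 = 25.8 kJ/mol.
I at 60° (staggered): NH2–I gauche, NH2–F gauche, Ph–I gauche, Ph–CN gauche; 3.2 + 2.0 + 4.9 + 3.4 = 13.5 kJ/mol.
I at 120° (eclipsed): NH2–F eclipsed, Ph–I eclipsed, H–CN eclipsed; 8.2 + 14.2 + 5.1 = 27.5 kJ/mol.
I at 180° (staggered): NH2–CN gauche, NH2–F gauche, Ph–I gauche, Ph–F gauche; 2.8 + 2.0 + 4.9 + 3.3 = 13.0 kJ/mol.
I at 240° (eclipsed): NH2–CN eclipsed, Ph–F eclipsed, H–I eclipsed; 8.4 + 11.1 + 7.6 = 27.1 kJ/mol.
I at 300° (staggered): NH2–I gauche, NH2–CN gauche, Ph–CN gauche, Ph–F gauche; 3.2 + 2.8 + 3.4 + 3.3 = 12.7 kJ/mol.
The minimum (12.7 kJ/mol) occurs with I at 300°.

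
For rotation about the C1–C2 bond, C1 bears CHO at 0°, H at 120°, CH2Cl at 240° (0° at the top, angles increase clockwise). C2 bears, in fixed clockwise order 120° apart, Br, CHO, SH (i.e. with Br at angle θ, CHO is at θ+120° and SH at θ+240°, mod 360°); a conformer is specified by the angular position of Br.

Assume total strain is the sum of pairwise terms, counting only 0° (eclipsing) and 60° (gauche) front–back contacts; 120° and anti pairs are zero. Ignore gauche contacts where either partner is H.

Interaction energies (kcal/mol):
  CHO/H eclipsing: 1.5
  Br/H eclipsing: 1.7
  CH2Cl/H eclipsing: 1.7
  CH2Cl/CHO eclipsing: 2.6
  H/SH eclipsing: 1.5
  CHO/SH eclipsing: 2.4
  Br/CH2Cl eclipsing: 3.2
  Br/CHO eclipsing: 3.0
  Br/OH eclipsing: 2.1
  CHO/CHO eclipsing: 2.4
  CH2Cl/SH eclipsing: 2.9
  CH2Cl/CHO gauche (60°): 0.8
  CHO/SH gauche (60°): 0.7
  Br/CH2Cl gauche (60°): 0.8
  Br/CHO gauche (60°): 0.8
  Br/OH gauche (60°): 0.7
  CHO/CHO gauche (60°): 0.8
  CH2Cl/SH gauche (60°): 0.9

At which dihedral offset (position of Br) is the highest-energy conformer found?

Br at 0° (eclipsed): CHO–Br eclipsed, H–CHO eclipsed, CH2Cl–SH eclipsed; 3.0 + 1.5 + 2.9 = 7.4 kcal/mol.
Br at 60° (staggered): CHO–Br gauche, CHO–SH gauche, CH2Cl–CHO gauche, CH2Cl–SH gauche; 0.8 + 0.7 + 0.8 + 0.9 = 3.2 kcal/mol.
Br at 120° (eclipsed): CHO–SH eclipsed, H–Br eclipsed, CH2Cl–CHO eclipsed; 2.4 + 1.7 + 2.6 = 6.7 kcal/mol.
Br at 180° (staggered): CHO–CHO gauche, CHO–SH gauche, CH2Cl–Br gauche, CH2Cl–CHO gauche; 0.8 + 0.7 + 0.8 + 0.8 = 3.1 kcal/mol.
Br at 240° (eclipsed): CHO–CHO eclipsed, H–SH eclipsed, CH2Cl–Br eclipsed; 2.4 + 1.5 + 3.2 = 7.1 kcal/mol.
Br at 300° (staggered): CHO–Br gauche, CHO–CHO gauche, CH2Cl–Br gauche, CH2Cl–SH gauche; 0.8 + 0.8 + 0.8 + 0.9 = 3.3 kcal/mol.
The maximum (7.4 kcal/mol) occurs with Br at 0°.

0°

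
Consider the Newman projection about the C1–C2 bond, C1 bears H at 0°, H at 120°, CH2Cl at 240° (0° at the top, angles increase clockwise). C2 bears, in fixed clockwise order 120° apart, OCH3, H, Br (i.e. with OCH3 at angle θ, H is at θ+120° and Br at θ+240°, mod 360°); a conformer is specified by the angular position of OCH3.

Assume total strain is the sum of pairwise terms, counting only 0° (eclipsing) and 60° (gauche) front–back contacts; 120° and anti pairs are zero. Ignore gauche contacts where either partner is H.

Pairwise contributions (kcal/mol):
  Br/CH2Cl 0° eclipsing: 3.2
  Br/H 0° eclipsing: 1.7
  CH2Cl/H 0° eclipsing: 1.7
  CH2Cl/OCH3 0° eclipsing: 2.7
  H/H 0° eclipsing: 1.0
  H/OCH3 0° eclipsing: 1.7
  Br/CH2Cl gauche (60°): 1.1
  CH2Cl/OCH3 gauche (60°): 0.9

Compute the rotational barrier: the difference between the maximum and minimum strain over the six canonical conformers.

5.0 kcal/mol

OCH3 at 0° (eclipsed): H–OCH3 eclipsed, H–H eclipsed, CH2Cl–Br eclipsed; 1.7 + 1.0 + 3.2 = 5.9 kcal/mol.
OCH3 at 60° (staggered): CH2Cl–Br gauche; 1.1 = 1.1 kcal/mol.
OCH3 at 120° (eclipsed): H–Br eclipsed, H–OCH3 eclipsed, CH2Cl–H eclipsed; 1.7 + 1.7 + 1.7 = 5.1 kcal/mol.
OCH3 at 180° (staggered): CH2Cl–OCH3 gauche; 0.9 = 0.9 kcal/mol.
OCH3 at 240° (eclipsed): H–H eclipsed, H–Br eclipsed, CH2Cl–OCH3 eclipsed; 1.0 + 1.7 + 2.7 = 5.4 kcal/mol.
OCH3 at 300° (staggered): CH2Cl–OCH3 gauche, CH2Cl–Br gauche; 0.9 + 1.1 = 2.0 kcal/mol.
Max at 0° (5.9 kcal/mol), min at 180° (0.9 kcal/mol); barrier = 5.0 kcal/mol.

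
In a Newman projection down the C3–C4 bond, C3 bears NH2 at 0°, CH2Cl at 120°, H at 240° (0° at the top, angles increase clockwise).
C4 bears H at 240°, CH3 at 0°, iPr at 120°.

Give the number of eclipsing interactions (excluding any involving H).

Non-H eclipsing pairs: NH2(0°)/CH3(0°); CH2Cl(120°)/iPr(120°) — 2 interactions.

2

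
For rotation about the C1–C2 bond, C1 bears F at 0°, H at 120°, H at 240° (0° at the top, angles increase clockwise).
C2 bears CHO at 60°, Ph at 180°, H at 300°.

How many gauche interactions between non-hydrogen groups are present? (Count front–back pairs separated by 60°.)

Non-H gauche pairs: F(0°)/CHO(60°) — 1 interaction.

1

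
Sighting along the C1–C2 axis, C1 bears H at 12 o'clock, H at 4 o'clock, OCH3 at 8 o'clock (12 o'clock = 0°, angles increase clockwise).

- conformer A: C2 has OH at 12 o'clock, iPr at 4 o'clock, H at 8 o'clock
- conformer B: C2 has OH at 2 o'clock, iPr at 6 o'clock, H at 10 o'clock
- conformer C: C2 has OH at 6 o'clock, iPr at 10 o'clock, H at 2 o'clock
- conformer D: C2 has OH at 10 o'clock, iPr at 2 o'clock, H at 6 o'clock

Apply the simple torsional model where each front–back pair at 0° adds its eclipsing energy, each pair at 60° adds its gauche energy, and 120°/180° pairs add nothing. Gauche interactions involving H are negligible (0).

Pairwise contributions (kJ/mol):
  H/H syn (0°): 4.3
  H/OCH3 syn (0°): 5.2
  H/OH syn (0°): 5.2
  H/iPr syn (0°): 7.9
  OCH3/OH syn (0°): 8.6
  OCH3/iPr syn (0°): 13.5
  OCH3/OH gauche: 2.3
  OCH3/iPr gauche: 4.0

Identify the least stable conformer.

A is eclipsed. H at 0° is eclipsed with OH at 0° (5.2); H at 120° is eclipsed with iPr at 120° (7.9); OCH3 at 240° is eclipsed with H at 240° (5.2). Total 18.3 kJ/mol.
B is staggered. OCH3 at 240° is gauche with iPr at 180° (4.0). Total 4.0 kJ/mol.
C is staggered. OCH3 at 240° is gauche with OH at 180° (2.3); OCH3 at 240° is gauche with iPr at 300° (4.0). Total 6.3 kJ/mol.
D is staggered. OCH3 at 240° is gauche with OH at 300° (2.3). Total 2.3 kJ/mol.
A has the highest total (18.3 kJ/mol).

A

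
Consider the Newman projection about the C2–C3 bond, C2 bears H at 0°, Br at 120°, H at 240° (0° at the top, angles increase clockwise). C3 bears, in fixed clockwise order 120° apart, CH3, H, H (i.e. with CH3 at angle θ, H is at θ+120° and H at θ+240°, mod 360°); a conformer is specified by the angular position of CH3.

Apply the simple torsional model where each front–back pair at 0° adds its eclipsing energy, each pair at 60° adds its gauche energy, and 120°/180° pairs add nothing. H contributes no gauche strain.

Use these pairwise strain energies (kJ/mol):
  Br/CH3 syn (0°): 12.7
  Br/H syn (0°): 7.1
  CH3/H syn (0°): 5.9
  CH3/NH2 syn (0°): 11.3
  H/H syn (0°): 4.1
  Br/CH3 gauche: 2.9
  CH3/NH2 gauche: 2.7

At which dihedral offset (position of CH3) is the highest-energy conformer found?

120°

CH3 at 0° is eclipsed. H at 0° is eclipsed with CH3 at 0° (5.9); Br at 120° is eclipsed with H at 120° (7.1); H at 240° is eclipsed with H at 240° (4.1). Total 17.1 kJ/mol.
CH3 at 60° is staggered. Br at 120° is gauche with CH3 at 60° (2.9). Total 2.9 kJ/mol.
CH3 at 120° is eclipsed. H at 0° is eclipsed with H at 0° (4.1); Br at 120° is eclipsed with CH3 at 120° (12.7); H at 240° is eclipsed with H at 240° (4.1). Total 20.9 kJ/mol.
CH3 at 180° is staggered. Br at 120° is gauche with CH3 at 180° (2.9). Total 2.9 kJ/mol.
CH3 at 240° is eclipsed. H at 0° is eclipsed with H at 0° (4.1); Br at 120° is eclipsed with H at 120° (7.1); H at 240° is eclipsed with CH3 at 240° (5.9). Total 17.1 kJ/mol.
CH3 at 300° (staggered): no non-H gauche contacts → 0.0 kJ/mol.
The maximum (20.9 kJ/mol) occurs with CH3 at 120°.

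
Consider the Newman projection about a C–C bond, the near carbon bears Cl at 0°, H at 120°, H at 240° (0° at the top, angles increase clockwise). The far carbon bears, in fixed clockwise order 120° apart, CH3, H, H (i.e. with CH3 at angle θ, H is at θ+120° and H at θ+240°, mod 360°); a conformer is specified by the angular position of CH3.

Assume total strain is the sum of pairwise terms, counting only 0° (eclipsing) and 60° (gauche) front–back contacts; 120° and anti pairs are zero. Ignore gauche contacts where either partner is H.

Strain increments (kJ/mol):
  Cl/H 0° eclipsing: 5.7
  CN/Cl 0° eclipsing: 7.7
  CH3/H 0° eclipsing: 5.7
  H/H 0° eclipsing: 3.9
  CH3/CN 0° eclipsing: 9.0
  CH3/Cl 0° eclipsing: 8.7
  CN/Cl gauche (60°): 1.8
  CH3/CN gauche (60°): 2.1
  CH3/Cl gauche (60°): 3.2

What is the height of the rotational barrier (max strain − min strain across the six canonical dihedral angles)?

16.5 kJ/mol

CH3 at 0° (eclipsed): Cl(0°)/CH3(0°) eclipsed 8.7; H(120°)/H(120°) eclipsed 3.9; H(240°)/H(240°) eclipsed 3.9 → 16.5 kJ/mol.
CH3 at 60° (staggered): Cl(0°)/CH3(60°) gauche 3.2 → 3.2 kJ/mol.
CH3 at 120° (eclipsed): Cl(0°)/H(0°) eclipsed 5.7; H(120°)/CH3(120°) eclipsed 5.7; H(240°)/H(240°) eclipsed 3.9 → 15.3 kJ/mol.
CH3 at 180° (staggered): no non-H gauche contacts → 0.0 kJ/mol.
CH3 at 240° (eclipsed): Cl(0°)/H(0°) eclipsed 5.7; H(120°)/H(120°) eclipsed 3.9; H(240°)/CH3(240°) eclipsed 5.7 → 15.3 kJ/mol.
CH3 at 300° (staggered): Cl(0°)/CH3(300°) gauche 3.2 → 3.2 kJ/mol.
Max at 0° (16.5 kJ/mol), min at 180° (0.0 kJ/mol); barrier = 16.5 kJ/mol.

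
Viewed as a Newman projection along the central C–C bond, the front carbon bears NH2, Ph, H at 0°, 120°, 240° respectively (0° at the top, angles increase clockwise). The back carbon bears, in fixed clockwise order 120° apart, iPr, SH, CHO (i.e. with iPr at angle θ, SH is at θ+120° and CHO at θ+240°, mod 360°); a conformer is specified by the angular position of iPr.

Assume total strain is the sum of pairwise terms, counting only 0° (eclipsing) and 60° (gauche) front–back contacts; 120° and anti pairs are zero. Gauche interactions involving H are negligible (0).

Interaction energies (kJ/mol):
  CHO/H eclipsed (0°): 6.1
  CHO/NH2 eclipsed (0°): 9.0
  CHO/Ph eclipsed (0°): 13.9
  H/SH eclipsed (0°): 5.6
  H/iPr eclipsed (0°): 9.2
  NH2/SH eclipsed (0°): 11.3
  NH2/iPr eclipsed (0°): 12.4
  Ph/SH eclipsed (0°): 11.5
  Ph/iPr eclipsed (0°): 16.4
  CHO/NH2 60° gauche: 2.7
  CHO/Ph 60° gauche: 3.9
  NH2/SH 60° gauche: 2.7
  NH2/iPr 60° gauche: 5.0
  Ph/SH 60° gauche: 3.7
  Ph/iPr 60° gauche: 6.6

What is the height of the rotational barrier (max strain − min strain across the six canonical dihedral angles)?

iPr at 0° (eclipsed): NH2–iPr eclipsed, Ph–SH eclipsed, H–CHO eclipsed; 12.4 + 11.5 + 6.1 = 30.0 kJ/mol.
iPr at 60° (staggered): NH2–iPr gauche, NH2–CHO gauche, Ph–iPr gauche, Ph–SH gauche; 5.0 + 2.7 + 6.6 + 3.7 = 18.0 kJ/mol.
iPr at 120° (eclipsed): NH2–CHO eclipsed, Ph–iPr eclipsed, H–SH eclipsed; 9.0 + 16.4 + 5.6 = 31.0 kJ/mol.
iPr at 180° (staggered): NH2–SH gauche, NH2–CHO gauche, Ph–iPr gauche, Ph–CHO gauche; 2.7 + 2.7 + 6.6 + 3.9 = 15.9 kJ/mol.
iPr at 240° (eclipsed): NH2–SH eclipsed, Ph–CHO eclipsed, H–iPr eclipsed; 11.3 + 13.9 + 9.2 = 34.4 kJ/mol.
iPr at 300° (staggered): NH2–iPr gauche, NH2–SH gauche, Ph–SH gauche, Ph–CHO gauche; 5.0 + 2.7 + 3.7 + 3.9 = 15.3 kJ/mol.
Max at 240° (34.4 kJ/mol), min at 300° (15.3 kJ/mol); barrier = 19.1 kJ/mol.

19.1 kJ/mol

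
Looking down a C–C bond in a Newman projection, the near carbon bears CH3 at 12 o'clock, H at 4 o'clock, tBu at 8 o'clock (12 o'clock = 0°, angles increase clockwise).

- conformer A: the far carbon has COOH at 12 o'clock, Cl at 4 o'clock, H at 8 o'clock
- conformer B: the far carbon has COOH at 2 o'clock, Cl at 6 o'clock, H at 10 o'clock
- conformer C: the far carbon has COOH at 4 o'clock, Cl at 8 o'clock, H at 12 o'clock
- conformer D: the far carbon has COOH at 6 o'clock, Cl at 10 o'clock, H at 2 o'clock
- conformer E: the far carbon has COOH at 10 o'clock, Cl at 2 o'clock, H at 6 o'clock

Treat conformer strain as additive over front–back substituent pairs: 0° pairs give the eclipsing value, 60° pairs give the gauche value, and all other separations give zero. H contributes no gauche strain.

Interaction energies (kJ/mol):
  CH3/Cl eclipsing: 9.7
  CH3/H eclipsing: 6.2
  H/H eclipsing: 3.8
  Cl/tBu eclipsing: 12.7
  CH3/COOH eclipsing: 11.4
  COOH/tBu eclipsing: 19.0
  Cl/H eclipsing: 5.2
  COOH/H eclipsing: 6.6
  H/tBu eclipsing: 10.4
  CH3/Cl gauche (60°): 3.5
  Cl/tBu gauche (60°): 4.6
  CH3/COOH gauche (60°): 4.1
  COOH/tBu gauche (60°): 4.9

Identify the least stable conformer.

A

A (eclipsed): CH3(0°)/COOH(0°) eclipsed 11.4; H(120°)/Cl(120°) eclipsed 5.2; tBu(240°)/H(240°) eclipsed 10.4 → 27.0 kJ/mol.
B (staggered): CH3(0°)/COOH(60°) gauche 4.1; tBu(240°)/Cl(180°) gauche 4.6 → 8.7 kJ/mol.
C (eclipsed): CH3(0°)/H(0°) eclipsed 6.2; H(120°)/COOH(120°) eclipsed 6.6; tBu(240°)/Cl(240°) eclipsed 12.7 → 25.5 kJ/mol.
D (staggered): CH3(0°)/Cl(300°) gauche 3.5; tBu(240°)/COOH(180°) gauche 4.9; tBu(240°)/Cl(300°) gauche 4.6 → 13.0 kJ/mol.
E (staggered): CH3(0°)/COOH(300°) gauche 4.1; CH3(0°)/Cl(60°) gauche 3.5; tBu(240°)/COOH(300°) gauche 4.9 → 12.5 kJ/mol.
A has the highest total (27.0 kJ/mol).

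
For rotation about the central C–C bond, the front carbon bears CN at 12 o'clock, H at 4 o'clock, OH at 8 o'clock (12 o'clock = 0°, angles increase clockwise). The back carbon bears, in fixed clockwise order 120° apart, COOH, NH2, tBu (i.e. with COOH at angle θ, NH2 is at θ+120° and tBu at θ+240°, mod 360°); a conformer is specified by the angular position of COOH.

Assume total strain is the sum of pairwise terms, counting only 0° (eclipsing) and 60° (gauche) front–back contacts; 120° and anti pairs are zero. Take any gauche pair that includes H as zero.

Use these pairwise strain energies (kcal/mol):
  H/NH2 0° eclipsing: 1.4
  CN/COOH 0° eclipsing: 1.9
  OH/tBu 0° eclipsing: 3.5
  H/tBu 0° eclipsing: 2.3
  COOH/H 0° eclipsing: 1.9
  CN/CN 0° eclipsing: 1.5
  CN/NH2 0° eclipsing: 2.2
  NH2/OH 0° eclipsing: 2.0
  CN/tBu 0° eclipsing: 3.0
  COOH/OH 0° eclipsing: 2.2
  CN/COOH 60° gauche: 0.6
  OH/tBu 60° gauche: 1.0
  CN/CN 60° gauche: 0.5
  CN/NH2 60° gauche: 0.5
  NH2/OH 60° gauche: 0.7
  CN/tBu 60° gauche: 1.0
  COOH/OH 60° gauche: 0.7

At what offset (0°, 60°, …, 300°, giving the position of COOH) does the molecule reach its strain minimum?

300°

COOH at 0° (eclipsed): CN(0°)/COOH(0°) eclipsed 1.9; H(120°)/NH2(120°) eclipsed 1.4; OH(240°)/tBu(240°) eclipsed 3.5 → 6.8 kcal/mol.
COOH at 60° (staggered): CN(0°)/COOH(60°) gauche 0.6; CN(0°)/tBu(300°) gauche 1.0; OH(240°)/NH2(180°) gauche 0.7; OH(240°)/tBu(300°) gauche 1.0 → 3.3 kcal/mol.
COOH at 120° (eclipsed): CN(0°)/tBu(0°) eclipsed 3.0; H(120°)/COOH(120°) eclipsed 1.9; OH(240°)/NH2(240°) eclipsed 2.0 → 6.9 kcal/mol.
COOH at 180° (staggered): CN(0°)/NH2(300°) gauche 0.5; CN(0°)/tBu(60°) gauche 1.0; OH(240°)/COOH(180°) gauche 0.7; OH(240°)/NH2(300°) gauche 0.7 → 2.9 kcal/mol.
COOH at 240° (eclipsed): CN(0°)/NH2(0°) eclipsed 2.2; H(120°)/tBu(120°) eclipsed 2.3; OH(240°)/COOH(240°) eclipsed 2.2 → 6.7 kcal/mol.
COOH at 300° (staggered): CN(0°)/COOH(300°) gauche 0.6; CN(0°)/NH2(60°) gauche 0.5; OH(240°)/COOH(300°) gauche 0.7; OH(240°)/tBu(180°) gauche 1.0 → 2.8 kcal/mol.
The minimum (2.8 kcal/mol) occurs with COOH at 300°.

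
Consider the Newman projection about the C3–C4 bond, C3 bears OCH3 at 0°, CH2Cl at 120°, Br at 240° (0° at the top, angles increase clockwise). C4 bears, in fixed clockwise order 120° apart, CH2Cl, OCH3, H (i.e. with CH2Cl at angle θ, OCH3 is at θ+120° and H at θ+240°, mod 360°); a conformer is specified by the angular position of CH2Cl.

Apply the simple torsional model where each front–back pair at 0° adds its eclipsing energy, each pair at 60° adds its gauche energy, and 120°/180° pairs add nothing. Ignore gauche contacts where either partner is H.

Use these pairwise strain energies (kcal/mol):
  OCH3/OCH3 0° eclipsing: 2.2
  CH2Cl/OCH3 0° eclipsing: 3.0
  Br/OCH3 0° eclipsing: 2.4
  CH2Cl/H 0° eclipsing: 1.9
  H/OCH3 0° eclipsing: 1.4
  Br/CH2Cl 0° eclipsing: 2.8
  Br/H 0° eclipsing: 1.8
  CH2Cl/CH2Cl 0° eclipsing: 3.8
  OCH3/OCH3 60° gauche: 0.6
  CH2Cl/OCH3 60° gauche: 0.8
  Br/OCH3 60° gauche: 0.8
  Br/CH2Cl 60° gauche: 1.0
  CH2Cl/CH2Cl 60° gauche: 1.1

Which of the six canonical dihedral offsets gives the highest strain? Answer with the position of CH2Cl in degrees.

0°

CH2Cl at 0° (eclipsed): OCH3–CH2Cl eclipsed, CH2Cl–OCH3 eclipsed, Br–H eclipsed; 3.0 + 3.0 + 1.8 = 7.8 kcal/mol.
CH2Cl at 60° (staggered): OCH3–CH2Cl gauche, CH2Cl–CH2Cl gauche, CH2Cl–OCH3 gauche, Br–OCH3 gauche; 0.8 + 1.1 + 0.8 + 0.8 = 3.5 kcal/mol.
CH2Cl at 120° (eclipsed): OCH3–H eclipsed, CH2Cl–CH2Cl eclipsed, Br–OCH3 eclipsed; 1.4 + 3.8 + 2.4 = 7.6 kcal/mol.
CH2Cl at 180° (staggered): OCH3–OCH3 gauche, CH2Cl–CH2Cl gauche, Br–CH2Cl gauche, Br–OCH3 gauche; 0.6 + 1.1 + 1.0 + 0.8 = 3.5 kcal/mol.
CH2Cl at 240° (eclipsed): OCH3–OCH3 eclipsed, CH2Cl–H eclipsed, Br–CH2Cl eclipsed; 2.2 + 1.9 + 2.8 = 6.9 kcal/mol.
CH2Cl at 300° (staggered): OCH3–CH2Cl gauche, OCH3–OCH3 gauche, CH2Cl–OCH3 gauche, Br–CH2Cl gauche; 0.8 + 0.6 + 0.8 + 1.0 = 3.2 kcal/mol.
The maximum (7.8 kcal/mol) occurs with CH2Cl at 0°.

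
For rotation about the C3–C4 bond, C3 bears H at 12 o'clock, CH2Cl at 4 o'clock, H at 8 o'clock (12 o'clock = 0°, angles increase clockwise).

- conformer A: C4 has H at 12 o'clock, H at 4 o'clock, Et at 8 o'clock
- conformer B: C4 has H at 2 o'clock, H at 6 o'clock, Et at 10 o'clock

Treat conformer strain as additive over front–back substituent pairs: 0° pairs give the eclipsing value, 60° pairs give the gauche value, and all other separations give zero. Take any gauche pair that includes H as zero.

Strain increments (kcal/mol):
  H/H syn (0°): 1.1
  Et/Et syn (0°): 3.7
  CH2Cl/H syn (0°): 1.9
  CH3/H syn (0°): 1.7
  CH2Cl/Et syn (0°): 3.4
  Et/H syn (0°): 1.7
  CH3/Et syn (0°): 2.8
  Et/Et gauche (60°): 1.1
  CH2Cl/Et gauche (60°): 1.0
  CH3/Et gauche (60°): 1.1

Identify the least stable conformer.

A

A (eclipsed): H(0°)/H(0°) eclipsed 1.1; CH2Cl(120°)/H(120°) eclipsed 1.9; H(240°)/Et(240°) eclipsed 1.7 → 4.7 kcal/mol.
B (staggered): no non-H gauche contacts → 0.0 kcal/mol.
A has the highest total (4.7 kcal/mol).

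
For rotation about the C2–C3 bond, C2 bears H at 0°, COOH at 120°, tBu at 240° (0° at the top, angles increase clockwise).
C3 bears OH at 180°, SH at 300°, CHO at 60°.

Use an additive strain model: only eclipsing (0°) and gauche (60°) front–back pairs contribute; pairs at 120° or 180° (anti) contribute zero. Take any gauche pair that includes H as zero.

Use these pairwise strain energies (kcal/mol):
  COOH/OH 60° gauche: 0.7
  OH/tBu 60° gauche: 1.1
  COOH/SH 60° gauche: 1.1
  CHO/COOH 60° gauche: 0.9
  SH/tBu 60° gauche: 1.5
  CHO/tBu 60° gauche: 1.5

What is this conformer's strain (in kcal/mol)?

4.2 kcal/mol

This conformer is staggered. COOH at 120° is gauche with OH at 180° (0.7); COOH at 120° is gauche with CHO at 60° (0.9); tBu at 240° is gauche with OH at 180° (1.1); tBu at 240° is gauche with SH at 300° (1.5). Total 4.2 kcal/mol.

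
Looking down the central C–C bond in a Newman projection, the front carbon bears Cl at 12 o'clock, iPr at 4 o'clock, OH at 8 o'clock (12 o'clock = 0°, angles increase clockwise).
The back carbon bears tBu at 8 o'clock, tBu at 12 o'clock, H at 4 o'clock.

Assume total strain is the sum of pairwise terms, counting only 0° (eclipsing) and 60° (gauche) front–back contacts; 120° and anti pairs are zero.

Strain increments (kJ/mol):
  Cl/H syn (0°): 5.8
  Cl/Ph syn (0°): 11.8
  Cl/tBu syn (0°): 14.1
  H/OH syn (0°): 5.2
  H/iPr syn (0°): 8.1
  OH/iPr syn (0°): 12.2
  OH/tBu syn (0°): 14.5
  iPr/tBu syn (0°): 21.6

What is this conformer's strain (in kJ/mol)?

This conformer (eclipsed): Cl(0°)/tBu(0°) eclipsed 14.1; iPr(120°)/H(120°) eclipsed 8.1; OH(240°)/tBu(240°) eclipsed 14.5 → 36.7 kJ/mol.

36.7 kJ/mol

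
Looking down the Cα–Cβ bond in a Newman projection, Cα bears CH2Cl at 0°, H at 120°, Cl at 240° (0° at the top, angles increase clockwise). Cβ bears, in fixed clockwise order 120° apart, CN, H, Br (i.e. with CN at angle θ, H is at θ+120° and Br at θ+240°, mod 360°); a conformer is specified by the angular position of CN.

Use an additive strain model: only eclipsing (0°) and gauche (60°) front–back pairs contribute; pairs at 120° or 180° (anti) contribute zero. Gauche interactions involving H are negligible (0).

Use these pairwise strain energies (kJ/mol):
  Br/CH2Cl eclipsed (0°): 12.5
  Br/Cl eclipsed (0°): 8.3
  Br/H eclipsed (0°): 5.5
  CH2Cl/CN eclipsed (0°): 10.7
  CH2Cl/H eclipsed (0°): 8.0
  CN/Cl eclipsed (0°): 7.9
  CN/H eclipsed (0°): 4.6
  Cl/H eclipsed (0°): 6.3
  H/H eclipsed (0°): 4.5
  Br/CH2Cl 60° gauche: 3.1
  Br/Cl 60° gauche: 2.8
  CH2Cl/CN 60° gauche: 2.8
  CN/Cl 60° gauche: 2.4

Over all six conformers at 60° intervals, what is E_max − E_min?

CN at 0° (eclipsed): CH2Cl(0°)/CN(0°) eclipsed 10.7; H(120°)/H(120°) eclipsed 4.5; Cl(240°)/Br(240°) eclipsed 8.3 → 23.5 kJ/mol.
CN at 60° (staggered): CH2Cl(0°)/CN(60°) gauche 2.8; CH2Cl(0°)/Br(300°) gauche 3.1; Cl(240°)/Br(300°) gauche 2.8 → 8.7 kJ/mol.
CN at 120° (eclipsed): CH2Cl(0°)/Br(0°) eclipsed 12.5; H(120°)/CN(120°) eclipsed 4.6; Cl(240°)/H(240°) eclipsed 6.3 → 23.4 kJ/mol.
CN at 180° (staggered): CH2Cl(0°)/Br(60°) gauche 3.1; Cl(240°)/CN(180°) gauche 2.4 → 5.5 kJ/mol.
CN at 240° (eclipsed): CH2Cl(0°)/H(0°) eclipsed 8.0; H(120°)/Br(120°) eclipsed 5.5; Cl(240°)/CN(240°) eclipsed 7.9 → 21.4 kJ/mol.
CN at 300° (staggered): CH2Cl(0°)/CN(300°) gauche 2.8; Cl(240°)/CN(300°) gauche 2.4; Cl(240°)/Br(180°) gauche 2.8 → 8.0 kJ/mol.
Max at 0° (23.5 kJ/mol), min at 180° (5.5 kJ/mol); barrier = 18.0 kJ/mol.

18.0 kJ/mol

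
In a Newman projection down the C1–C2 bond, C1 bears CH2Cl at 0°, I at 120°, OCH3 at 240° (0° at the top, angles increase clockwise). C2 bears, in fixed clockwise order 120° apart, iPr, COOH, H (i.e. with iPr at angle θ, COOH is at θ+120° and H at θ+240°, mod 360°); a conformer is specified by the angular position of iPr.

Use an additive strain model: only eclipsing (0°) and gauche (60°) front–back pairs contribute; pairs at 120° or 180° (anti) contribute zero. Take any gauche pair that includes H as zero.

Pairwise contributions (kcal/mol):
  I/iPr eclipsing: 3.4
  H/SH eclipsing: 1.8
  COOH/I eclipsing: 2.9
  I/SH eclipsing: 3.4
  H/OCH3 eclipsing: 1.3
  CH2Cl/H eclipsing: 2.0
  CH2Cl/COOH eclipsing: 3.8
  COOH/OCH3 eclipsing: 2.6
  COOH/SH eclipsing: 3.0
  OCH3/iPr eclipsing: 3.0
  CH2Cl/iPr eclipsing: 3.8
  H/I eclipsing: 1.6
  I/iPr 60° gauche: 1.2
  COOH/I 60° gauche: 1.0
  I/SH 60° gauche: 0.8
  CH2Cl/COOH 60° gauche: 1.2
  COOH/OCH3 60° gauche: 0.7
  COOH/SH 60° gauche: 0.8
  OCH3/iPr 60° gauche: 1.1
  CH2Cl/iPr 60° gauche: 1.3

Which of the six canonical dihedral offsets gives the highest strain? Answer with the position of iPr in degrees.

iPr at 0° (eclipsed): CH2Cl(0°)/iPr(0°) eclipsed 3.8; I(120°)/COOH(120°) eclipsed 2.9; OCH3(240°)/H(240°) eclipsed 1.3 → 8.0 kcal/mol.
iPr at 60° (staggered): CH2Cl(0°)/iPr(60°) gauche 1.3; I(120°)/iPr(60°) gauche 1.2; I(120°)/COOH(180°) gauche 1.0; OCH3(240°)/COOH(180°) gauche 0.7 → 4.2 kcal/mol.
iPr at 120° (eclipsed): CH2Cl(0°)/H(0°) eclipsed 2.0; I(120°)/iPr(120°) eclipsed 3.4; OCH3(240°)/COOH(240°) eclipsed 2.6 → 8.0 kcal/mol.
iPr at 180° (staggered): CH2Cl(0°)/COOH(300°) gauche 1.2; I(120°)/iPr(180°) gauche 1.2; OCH3(240°)/iPr(180°) gauche 1.1; OCH3(240°)/COOH(300°) gauche 0.7 → 4.2 kcal/mol.
iPr at 240° (eclipsed): CH2Cl(0°)/COOH(0°) eclipsed 3.8; I(120°)/H(120°) eclipsed 1.6; OCH3(240°)/iPr(240°) eclipsed 3.0 → 8.4 kcal/mol.
iPr at 300° (staggered): CH2Cl(0°)/iPr(300°) gauche 1.3; CH2Cl(0°)/COOH(60°) gauche 1.2; I(120°)/COOH(60°) gauche 1.0; OCH3(240°)/iPr(300°) gauche 1.1 → 4.6 kcal/mol.
The maximum (8.4 kcal/mol) occurs with iPr at 240°.

240°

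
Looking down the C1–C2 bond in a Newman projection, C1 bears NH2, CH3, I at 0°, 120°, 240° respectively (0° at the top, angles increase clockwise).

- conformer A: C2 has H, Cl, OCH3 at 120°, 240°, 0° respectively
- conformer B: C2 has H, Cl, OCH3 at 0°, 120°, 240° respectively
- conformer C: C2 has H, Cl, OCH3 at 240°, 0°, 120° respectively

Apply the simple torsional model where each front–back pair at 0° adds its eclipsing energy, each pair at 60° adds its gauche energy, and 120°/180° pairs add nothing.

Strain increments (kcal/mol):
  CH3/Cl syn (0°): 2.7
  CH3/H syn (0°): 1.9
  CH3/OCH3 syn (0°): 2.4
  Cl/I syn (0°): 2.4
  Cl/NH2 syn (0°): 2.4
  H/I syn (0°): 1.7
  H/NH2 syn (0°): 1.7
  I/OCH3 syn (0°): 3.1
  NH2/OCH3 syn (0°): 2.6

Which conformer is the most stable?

C

A is eclipsed. NH2 at 0° is eclipsed with OCH3 at 0° (2.6); CH3 at 120° is eclipsed with H at 120° (1.9); I at 240° is eclipsed with Cl at 240° (2.4). Total 6.9 kcal/mol.
B is eclipsed. NH2 at 0° is eclipsed with H at 0° (1.7); CH3 at 120° is eclipsed with Cl at 120° (2.7); I at 240° is eclipsed with OCH3 at 240° (3.1). Total 7.5 kcal/mol.
C is eclipsed. NH2 at 0° is eclipsed with Cl at 0° (2.4); CH3 at 120° is eclipsed with OCH3 at 120° (2.4); I at 240° is eclipsed with H at 240° (1.7). Total 6.5 kcal/mol.
C has the lowest total (6.5 kcal/mol).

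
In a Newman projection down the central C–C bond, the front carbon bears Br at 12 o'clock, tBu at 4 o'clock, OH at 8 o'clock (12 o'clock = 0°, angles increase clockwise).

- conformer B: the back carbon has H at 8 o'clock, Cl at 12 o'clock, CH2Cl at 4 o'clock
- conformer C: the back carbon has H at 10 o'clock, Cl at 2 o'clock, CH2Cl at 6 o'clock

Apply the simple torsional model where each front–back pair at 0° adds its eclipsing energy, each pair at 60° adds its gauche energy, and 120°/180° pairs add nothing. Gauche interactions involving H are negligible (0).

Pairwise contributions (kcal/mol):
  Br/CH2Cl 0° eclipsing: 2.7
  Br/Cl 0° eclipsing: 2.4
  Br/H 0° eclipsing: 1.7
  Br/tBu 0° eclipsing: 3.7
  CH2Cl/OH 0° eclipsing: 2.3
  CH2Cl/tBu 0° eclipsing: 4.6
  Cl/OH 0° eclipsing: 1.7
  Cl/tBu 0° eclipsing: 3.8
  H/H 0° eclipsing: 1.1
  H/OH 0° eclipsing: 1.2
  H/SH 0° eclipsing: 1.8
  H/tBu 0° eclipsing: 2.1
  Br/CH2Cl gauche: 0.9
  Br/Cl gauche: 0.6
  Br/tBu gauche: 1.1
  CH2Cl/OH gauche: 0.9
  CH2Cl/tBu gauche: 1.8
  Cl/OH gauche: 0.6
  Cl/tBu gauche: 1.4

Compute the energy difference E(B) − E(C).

B is eclipsed. Br at 0° is eclipsed with Cl at 0° (2.4); tBu at 120° is eclipsed with CH2Cl at 120° (4.6); OH at 240° is eclipsed with H at 240° (1.2). Total 8.2 kcal/mol.
C is staggered. Br at 0° is gauche with Cl at 60° (0.6); tBu at 120° is gauche with Cl at 60° (1.4); tBu at 120° is gauche with CH2Cl at 180° (1.8); OH at 240° is gauche with CH2Cl at 180° (0.9). Total 4.7 kcal/mol.
E(B) − E(C) = 8.2 − 4.7 = +3.5 kcal/mol.

+3.5 kcal/mol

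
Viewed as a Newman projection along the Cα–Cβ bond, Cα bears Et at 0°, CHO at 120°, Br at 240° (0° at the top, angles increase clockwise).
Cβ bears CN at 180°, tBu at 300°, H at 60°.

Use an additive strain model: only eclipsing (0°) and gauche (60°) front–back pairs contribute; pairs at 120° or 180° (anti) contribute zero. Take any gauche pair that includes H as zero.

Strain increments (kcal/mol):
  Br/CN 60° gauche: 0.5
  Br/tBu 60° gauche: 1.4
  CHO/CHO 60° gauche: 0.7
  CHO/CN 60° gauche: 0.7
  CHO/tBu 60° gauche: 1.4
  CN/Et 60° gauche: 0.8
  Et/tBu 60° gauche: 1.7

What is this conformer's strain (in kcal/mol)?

This conformer is staggered. Et at 0° is gauche with tBu at 300° (1.7); CHO at 120° is gauche with CN at 180° (0.7); Br at 240° is gauche with CN at 180° (0.5); Br at 240° is gauche with tBu at 300° (1.4). Total 4.3 kcal/mol.

4.3 kcal/mol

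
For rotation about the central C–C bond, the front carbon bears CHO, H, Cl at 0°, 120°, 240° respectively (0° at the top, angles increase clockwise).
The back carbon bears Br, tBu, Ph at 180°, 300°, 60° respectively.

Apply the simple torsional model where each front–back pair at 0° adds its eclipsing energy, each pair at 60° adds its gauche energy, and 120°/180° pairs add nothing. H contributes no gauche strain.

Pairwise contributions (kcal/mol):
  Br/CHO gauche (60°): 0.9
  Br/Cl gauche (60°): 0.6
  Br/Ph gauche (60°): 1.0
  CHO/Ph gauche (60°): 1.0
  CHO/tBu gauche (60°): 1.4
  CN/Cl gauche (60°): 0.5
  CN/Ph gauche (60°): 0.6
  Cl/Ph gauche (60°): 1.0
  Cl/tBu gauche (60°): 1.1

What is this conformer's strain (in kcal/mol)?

This conformer is staggered. CHO at 0° is gauche with tBu at 300° (1.4); CHO at 0° is gauche with Ph at 60° (1.0); Cl at 240° is gauche with Br at 180° (0.6); Cl at 240° is gauche with tBu at 300° (1.1). Total 4.1 kcal/mol.

4.1 kcal/mol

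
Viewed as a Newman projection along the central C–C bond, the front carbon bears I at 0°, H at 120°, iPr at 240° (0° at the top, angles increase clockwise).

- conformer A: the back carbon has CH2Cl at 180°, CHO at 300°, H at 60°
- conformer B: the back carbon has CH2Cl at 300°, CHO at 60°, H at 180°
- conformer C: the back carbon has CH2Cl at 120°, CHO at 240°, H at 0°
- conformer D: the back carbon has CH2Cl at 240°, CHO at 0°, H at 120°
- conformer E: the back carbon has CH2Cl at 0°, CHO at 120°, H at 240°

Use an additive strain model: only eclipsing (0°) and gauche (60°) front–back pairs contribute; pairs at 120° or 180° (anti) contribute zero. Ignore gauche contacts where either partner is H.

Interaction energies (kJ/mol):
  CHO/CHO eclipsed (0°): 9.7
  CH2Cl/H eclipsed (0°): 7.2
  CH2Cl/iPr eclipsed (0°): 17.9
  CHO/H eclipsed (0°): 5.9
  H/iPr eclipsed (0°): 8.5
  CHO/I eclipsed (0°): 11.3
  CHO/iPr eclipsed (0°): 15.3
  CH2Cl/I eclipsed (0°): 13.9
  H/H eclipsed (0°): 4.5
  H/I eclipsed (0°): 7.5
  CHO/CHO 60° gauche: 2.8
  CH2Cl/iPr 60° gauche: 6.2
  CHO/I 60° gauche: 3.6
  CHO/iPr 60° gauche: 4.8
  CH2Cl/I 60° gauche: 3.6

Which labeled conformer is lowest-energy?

A (staggered): I(0°)/CHO(300°) gauche 3.6; iPr(240°)/CH2Cl(180°) gauche 6.2; iPr(240°)/CHO(300°) gauche 4.8 → 14.6 kJ/mol.
B (staggered): I(0°)/CH2Cl(300°) gauche 3.6; I(0°)/CHO(60°) gauche 3.6; iPr(240°)/CH2Cl(300°) gauche 6.2 → 13.4 kJ/mol.
C (eclipsed): I(0°)/H(0°) eclipsed 7.5; H(120°)/CH2Cl(120°) eclipsed 7.2; iPr(240°)/CHO(240°) eclipsed 15.3 → 30.0 kJ/mol.
D (eclipsed): I(0°)/CHO(0°) eclipsed 11.3; H(120°)/H(120°) eclipsed 4.5; iPr(240°)/CH2Cl(240°) eclipsed 17.9 → 33.7 kJ/mol.
E (eclipsed): I(0°)/CH2Cl(0°) eclipsed 13.9; H(120°)/CHO(120°) eclipsed 5.9; iPr(240°)/H(240°) eclipsed 8.5 → 28.3 kJ/mol.
B has the lowest total (13.4 kJ/mol).

B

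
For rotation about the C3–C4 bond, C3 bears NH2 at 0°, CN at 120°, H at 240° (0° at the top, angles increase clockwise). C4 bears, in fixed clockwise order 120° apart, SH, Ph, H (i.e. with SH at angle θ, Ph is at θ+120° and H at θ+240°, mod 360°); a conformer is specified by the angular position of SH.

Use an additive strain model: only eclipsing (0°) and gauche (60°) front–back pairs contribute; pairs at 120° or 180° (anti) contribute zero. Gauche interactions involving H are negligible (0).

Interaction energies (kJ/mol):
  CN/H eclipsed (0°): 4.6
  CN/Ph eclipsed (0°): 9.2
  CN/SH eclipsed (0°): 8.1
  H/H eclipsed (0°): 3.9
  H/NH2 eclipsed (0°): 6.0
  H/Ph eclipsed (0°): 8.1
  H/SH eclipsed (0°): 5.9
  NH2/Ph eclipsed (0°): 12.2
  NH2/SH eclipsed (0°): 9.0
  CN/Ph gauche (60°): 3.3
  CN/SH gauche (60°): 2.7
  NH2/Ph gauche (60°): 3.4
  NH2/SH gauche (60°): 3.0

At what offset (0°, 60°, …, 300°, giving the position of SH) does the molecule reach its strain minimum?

180°

SH at 0° (eclipsed): NH2(0°)/SH(0°) eclipsed 9.0; CN(120°)/Ph(120°) eclipsed 9.2; H(240°)/H(240°) eclipsed 3.9 → 22.1 kJ/mol.
SH at 60° (staggered): NH2(0°)/SH(60°) gauche 3.0; CN(120°)/SH(60°) gauche 2.7; CN(120°)/Ph(180°) gauche 3.3 → 9.0 kJ/mol.
SH at 120° (eclipsed): NH2(0°)/H(0°) eclipsed 6.0; CN(120°)/SH(120°) eclipsed 8.1; H(240°)/Ph(240°) eclipsed 8.1 → 22.2 kJ/mol.
SH at 180° (staggered): NH2(0°)/Ph(300°) gauche 3.4; CN(120°)/SH(180°) gauche 2.7 → 6.1 kJ/mol.
SH at 240° (eclipsed): NH2(0°)/Ph(0°) eclipsed 12.2; CN(120°)/H(120°) eclipsed 4.6; H(240°)/SH(240°) eclipsed 5.9 → 22.7 kJ/mol.
SH at 300° (staggered): NH2(0°)/SH(300°) gauche 3.0; NH2(0°)/Ph(60°) gauche 3.4; CN(120°)/Ph(60°) gauche 3.3 → 9.7 kJ/mol.
The minimum (6.1 kJ/mol) occurs with SH at 180°.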